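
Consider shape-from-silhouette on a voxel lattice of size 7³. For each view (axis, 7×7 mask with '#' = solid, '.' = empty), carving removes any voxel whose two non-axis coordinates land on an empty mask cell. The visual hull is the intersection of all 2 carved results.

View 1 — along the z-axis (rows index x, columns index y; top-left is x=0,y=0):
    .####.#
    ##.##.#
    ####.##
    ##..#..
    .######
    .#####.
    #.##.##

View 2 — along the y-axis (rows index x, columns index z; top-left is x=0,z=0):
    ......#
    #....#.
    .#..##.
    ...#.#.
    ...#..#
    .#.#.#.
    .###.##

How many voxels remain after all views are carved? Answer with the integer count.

voxel count = 91

before carving: 343 voxels (7×7×7)
V1 z: intersect with XY mask (35 set) -- 245 left
V2 y: intersect with XZ mask (18 set) -- 91 left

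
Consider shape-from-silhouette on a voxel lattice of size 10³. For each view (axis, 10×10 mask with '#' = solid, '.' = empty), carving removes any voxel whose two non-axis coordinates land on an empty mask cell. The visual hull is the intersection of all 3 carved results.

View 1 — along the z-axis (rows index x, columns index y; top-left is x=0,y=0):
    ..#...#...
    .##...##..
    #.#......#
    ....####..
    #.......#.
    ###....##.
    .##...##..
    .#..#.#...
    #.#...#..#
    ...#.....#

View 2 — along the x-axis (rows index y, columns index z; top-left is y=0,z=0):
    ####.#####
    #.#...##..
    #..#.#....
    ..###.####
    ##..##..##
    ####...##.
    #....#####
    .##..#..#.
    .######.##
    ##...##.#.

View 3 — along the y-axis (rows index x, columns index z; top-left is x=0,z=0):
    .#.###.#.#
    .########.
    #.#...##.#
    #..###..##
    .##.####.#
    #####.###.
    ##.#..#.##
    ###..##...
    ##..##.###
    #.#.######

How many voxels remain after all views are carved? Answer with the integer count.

|visual hull| = 120

full grid |V| = 1000
  1. axis=2 (XY plane), |mask|=33  ⇒  voxels=330
  2. axis=0 (YZ plane), |mask|=58  ⇒  voxels=178
  3. axis=1 (XZ plane), |mask|=66  ⇒  voxels=120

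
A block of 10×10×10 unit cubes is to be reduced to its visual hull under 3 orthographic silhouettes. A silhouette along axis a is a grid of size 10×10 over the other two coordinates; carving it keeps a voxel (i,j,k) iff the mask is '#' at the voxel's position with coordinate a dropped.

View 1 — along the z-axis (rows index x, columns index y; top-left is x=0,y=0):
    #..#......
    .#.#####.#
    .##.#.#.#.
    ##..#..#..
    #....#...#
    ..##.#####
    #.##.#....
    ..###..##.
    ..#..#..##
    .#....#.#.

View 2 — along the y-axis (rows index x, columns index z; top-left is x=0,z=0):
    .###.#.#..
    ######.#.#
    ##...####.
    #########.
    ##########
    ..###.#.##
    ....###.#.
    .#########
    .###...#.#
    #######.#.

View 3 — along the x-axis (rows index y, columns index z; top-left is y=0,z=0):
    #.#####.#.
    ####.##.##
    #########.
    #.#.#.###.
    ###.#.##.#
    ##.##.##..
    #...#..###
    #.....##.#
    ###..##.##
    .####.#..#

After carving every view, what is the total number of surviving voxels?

remaining voxels: 200

full grid |V| = 1000
V1 z: intersect with XY mask (44 set) -- 440 left
V2 y: intersect with XZ mask (70 set) -- 309 left
V3 x: intersect with YZ mask (65 set) -- 200 left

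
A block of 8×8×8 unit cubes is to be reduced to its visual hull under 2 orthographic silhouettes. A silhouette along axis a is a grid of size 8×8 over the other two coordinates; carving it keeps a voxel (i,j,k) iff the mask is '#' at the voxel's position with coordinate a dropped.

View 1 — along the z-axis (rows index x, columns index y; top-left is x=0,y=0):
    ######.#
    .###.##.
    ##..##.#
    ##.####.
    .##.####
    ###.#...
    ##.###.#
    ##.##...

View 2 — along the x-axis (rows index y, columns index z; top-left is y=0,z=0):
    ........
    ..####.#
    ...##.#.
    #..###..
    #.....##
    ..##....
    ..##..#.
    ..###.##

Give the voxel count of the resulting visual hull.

remaining voxels: 134

initial block: 8^3 = 512
step 1: project along z, AND mask (43/64) → |grid| = 344
step 2: project along x, AND mask (25/64) → |grid| = 134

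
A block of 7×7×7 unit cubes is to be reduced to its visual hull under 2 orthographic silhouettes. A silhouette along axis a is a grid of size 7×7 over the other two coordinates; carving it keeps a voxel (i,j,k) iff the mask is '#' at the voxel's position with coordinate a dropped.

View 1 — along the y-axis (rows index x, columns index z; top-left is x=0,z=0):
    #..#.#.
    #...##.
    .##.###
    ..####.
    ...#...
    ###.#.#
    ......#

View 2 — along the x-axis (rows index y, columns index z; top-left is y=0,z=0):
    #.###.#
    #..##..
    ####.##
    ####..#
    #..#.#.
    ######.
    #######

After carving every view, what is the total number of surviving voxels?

full grid |V| = 343
step 1: project along y, AND mask (22/49) → |grid| = 154
step 2: project along x, AND mask (35/49) → |grid| = 109

remaining voxels: 109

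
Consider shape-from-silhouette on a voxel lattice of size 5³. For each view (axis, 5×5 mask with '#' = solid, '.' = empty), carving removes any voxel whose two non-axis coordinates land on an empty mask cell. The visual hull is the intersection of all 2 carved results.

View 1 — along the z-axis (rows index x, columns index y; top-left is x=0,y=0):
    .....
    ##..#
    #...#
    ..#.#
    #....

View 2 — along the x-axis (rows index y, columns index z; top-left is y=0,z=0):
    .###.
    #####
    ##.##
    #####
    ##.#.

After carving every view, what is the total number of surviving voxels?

remaining voxels: 27

full grid |V| = 125
V1 z: intersect with XY mask (8 set) -- 40 left
V2 x: intersect with YZ mask (20 set) -- 27 left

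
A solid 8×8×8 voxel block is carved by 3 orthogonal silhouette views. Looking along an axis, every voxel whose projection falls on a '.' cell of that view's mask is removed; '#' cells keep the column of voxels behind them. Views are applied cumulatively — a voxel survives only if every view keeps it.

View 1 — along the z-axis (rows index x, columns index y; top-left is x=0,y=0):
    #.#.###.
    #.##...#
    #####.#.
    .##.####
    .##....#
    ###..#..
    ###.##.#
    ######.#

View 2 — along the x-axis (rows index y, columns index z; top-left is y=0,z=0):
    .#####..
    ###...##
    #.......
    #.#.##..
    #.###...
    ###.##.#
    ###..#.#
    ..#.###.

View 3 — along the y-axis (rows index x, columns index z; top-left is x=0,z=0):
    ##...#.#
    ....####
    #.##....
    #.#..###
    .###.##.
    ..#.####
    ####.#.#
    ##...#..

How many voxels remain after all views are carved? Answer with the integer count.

96 voxels

start: 8×8×8 = 512 voxels
  1. axis=2 (XY plane), |mask|=41  ⇒  voxels=328
  2. axis=0 (YZ plane), |mask|=34  ⇒  voxels=165
  3. axis=1 (XZ plane), |mask|=35  ⇒  voxels=96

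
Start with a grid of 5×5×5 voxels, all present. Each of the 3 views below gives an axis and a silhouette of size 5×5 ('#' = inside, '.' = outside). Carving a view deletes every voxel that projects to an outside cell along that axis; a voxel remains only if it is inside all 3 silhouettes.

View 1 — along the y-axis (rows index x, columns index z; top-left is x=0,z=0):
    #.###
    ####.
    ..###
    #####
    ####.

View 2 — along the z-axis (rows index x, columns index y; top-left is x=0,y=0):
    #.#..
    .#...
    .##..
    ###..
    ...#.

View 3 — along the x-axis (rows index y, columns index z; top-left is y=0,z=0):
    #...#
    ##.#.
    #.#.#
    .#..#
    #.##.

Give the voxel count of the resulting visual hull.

remaining voxels: 20

start: 5×5×5 = 125 voxels
carve view 1 (along y, XZ-mask fill 20/25): 100 voxels remain
carve view 2 (along z, XY-mask fill 9/25): 37 voxels remain
carve view 3 (along x, YZ-mask fill 13/25): 20 voxels remain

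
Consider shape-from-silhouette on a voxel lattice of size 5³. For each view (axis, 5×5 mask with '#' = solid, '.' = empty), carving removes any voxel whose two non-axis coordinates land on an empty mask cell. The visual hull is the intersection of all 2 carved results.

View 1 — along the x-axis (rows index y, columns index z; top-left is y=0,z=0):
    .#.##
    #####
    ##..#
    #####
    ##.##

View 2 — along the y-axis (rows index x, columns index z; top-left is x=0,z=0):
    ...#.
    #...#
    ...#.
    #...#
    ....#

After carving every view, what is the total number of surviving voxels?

initial block: 5^3 = 125
  1. axis=0 (YZ plane), |mask|=20  ⇒  voxels=100
  2. axis=1 (XZ plane), |mask|=7  ⇒  voxels=31

voxel count = 31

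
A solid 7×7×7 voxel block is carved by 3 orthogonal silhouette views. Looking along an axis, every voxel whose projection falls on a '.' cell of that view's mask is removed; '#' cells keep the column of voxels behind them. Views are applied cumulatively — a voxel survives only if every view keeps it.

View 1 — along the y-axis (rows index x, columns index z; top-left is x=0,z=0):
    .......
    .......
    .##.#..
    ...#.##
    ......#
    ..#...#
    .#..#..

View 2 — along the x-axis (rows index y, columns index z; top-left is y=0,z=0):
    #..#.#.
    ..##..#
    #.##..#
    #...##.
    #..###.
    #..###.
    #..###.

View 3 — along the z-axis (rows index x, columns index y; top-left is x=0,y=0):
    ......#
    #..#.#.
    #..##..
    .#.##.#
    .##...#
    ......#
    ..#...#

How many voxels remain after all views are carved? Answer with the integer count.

start: 7×7×7 = 343 voxels
after view 1 [y-axis, 11 of 49 cells solid] → remaining = 77
after view 2 [x-axis, 25 of 49 cells solid] → remaining = 29
after view 3 [z-axis, 17 of 49 cells solid] → remaining = 12

voxel count = 12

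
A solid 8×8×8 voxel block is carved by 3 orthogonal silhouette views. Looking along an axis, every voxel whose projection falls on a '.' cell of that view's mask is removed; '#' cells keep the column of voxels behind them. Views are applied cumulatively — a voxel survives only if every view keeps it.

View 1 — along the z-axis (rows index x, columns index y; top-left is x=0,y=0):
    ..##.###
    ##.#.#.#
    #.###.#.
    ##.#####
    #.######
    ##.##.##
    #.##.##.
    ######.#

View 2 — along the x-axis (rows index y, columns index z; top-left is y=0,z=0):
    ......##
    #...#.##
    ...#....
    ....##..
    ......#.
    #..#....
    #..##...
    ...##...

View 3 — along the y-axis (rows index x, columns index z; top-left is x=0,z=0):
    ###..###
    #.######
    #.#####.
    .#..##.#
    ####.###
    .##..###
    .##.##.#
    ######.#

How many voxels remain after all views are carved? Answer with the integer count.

61 voxels

before carving: 512 voxels (8×8×8)
[1] z-view keeps 47 columns → grid now 376
[2] x-view keeps 17 columns → grid now 98
[3] y-view keeps 47 columns → grid now 61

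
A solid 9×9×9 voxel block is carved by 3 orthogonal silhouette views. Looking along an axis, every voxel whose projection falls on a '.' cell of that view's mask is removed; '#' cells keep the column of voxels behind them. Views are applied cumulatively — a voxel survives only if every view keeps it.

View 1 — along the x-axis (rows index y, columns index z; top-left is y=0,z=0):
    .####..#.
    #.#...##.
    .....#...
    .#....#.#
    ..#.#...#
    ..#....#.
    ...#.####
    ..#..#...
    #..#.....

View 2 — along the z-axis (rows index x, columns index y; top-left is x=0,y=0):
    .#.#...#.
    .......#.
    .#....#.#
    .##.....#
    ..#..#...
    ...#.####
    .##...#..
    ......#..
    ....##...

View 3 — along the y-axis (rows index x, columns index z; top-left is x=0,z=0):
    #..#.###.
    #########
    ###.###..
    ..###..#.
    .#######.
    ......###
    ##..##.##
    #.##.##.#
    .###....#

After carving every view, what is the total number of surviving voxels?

before carving: 729 voxels (9×9×9)
V1 x: intersect with YZ mask (27 set) -- 243 left
V2 z: intersect with XY mask (23 set) -- 66 left
V3 y: intersect with XZ mask (50 set) -- 38 left

voxel count = 38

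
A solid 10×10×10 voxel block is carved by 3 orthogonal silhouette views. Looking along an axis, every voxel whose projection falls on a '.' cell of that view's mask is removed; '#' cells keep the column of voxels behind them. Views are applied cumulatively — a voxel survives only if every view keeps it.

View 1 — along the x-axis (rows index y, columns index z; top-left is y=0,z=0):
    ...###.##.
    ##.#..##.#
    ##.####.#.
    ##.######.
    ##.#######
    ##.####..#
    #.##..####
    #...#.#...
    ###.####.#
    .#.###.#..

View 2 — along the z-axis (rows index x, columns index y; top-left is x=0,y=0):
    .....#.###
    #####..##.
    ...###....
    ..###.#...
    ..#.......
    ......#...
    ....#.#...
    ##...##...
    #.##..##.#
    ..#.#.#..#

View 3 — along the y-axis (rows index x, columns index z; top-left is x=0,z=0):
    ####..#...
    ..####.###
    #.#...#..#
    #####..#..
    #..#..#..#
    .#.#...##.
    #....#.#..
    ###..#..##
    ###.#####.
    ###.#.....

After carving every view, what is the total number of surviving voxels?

before carving: 1000 voxels (10×10×10)
  1. axis=0 (YZ plane), |mask|=65  ⇒  voxels=650
  2. axis=2 (XY plane), |mask|=36  ⇒  voxels=242
  3. axis=1 (XZ plane), |mask|=51  ⇒  voxels=130

remaining voxels: 130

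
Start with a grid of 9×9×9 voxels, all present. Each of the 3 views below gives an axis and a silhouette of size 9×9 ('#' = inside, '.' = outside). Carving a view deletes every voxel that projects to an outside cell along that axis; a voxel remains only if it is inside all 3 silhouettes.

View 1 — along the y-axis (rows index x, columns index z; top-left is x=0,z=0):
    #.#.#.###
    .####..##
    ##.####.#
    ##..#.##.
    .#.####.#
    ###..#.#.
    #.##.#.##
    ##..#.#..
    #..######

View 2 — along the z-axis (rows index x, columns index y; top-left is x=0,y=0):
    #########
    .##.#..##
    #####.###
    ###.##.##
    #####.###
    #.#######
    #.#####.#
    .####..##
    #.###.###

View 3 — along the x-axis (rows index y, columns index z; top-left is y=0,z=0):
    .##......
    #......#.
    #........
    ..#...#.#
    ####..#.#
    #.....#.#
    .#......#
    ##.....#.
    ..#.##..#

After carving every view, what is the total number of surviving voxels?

|visual hull| = 123

before carving: 729 voxels (9×9×9)
step 1: project along y, AND mask (52/81) → |grid| = 468
step 2: project along z, AND mask (65/81) → |grid| = 378
step 3: project along x, AND mask (26/81) → |grid| = 123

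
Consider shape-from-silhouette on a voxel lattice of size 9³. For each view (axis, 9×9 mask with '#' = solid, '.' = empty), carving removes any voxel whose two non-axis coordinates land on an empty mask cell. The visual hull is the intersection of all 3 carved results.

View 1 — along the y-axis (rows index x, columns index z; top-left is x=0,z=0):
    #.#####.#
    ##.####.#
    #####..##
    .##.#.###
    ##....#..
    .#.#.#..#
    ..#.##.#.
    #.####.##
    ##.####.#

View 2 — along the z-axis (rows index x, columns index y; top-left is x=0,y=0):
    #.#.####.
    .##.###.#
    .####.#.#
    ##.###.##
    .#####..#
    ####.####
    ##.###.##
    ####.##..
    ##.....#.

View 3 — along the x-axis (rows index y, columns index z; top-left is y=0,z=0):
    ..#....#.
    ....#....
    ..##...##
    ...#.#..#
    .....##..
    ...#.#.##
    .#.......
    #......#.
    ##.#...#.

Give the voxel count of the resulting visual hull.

|visual hull| = 83

initial block: 9^3 = 729
V1 y: intersect with XZ mask (52 set) -- 468 left
V2 z: intersect with XY mask (55 set) -- 309 left
V3 x: intersect with YZ mask (23 set) -- 83 left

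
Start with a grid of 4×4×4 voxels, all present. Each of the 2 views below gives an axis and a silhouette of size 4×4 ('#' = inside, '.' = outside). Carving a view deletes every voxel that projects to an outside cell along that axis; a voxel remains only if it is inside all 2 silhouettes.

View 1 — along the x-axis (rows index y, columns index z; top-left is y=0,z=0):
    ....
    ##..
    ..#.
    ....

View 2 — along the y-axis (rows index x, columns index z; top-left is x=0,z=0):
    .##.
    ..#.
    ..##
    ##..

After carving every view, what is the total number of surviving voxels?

remaining voxels: 6

start: 4×4×4 = 64 voxels
[1] x-view keeps 3 columns → grid now 12
[2] y-view keeps 7 columns → grid now 6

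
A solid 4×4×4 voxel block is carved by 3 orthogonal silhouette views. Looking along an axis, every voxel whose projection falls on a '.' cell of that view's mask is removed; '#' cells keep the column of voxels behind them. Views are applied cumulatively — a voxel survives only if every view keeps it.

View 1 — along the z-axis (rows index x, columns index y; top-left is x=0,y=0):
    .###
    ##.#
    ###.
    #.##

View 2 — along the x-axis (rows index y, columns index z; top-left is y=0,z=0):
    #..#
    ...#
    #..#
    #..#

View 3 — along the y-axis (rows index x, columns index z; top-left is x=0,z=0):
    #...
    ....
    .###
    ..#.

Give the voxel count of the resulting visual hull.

before carving: 64 voxels (4×4×4)
  1. axis=2 (XY plane), |mask|=12  ⇒  voxels=48
  2. axis=0 (YZ plane), |mask|=7  ⇒  voxels=21
  3. axis=1 (XZ plane), |mask|=5  ⇒  voxels=5

remaining voxels: 5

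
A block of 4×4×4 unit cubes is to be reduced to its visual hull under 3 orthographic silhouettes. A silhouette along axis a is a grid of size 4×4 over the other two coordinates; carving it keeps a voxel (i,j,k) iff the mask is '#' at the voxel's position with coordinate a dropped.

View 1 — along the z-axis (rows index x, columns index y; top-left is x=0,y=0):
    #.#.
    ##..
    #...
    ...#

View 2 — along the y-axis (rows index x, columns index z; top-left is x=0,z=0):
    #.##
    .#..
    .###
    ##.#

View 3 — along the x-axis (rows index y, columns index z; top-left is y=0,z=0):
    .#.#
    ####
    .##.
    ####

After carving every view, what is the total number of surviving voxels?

|visual hull| = 9

full grid |V| = 64
carve view 1 (along z, XY-mask fill 6/16): 24 voxels remain
carve view 2 (along y, XZ-mask fill 10/16): 14 voxels remain
carve view 3 (along x, YZ-mask fill 12/16): 9 voxels remain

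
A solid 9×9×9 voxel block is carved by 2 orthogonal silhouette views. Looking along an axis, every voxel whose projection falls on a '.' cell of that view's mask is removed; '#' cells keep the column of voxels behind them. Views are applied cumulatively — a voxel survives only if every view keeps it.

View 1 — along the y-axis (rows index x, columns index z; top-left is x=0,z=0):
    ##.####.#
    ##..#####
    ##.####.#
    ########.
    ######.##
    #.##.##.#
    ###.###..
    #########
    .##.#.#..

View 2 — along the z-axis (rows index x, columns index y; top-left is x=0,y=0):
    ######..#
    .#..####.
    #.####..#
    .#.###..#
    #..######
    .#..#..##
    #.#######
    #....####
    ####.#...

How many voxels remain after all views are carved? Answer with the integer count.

359 voxels

start: 9×9×9 = 729 voxels
step 1: project along y, AND mask (62/81) → |grid| = 558
step 2: project along z, AND mask (52/81) → |grid| = 359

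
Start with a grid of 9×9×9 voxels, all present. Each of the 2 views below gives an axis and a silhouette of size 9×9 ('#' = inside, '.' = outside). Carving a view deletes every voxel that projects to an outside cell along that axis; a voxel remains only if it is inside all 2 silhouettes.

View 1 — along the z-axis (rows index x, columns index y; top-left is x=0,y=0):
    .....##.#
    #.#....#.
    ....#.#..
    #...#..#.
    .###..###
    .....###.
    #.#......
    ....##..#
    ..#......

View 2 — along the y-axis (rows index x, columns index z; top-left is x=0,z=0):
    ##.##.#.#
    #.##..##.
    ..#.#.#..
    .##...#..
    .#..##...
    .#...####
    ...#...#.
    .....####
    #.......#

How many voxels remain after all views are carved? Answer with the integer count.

full grid |V| = 729
V1 z: intersect with XY mask (26 set) -- 234 left
V2 y: intersect with XZ mask (33 set) -- 99 left

voxel count = 99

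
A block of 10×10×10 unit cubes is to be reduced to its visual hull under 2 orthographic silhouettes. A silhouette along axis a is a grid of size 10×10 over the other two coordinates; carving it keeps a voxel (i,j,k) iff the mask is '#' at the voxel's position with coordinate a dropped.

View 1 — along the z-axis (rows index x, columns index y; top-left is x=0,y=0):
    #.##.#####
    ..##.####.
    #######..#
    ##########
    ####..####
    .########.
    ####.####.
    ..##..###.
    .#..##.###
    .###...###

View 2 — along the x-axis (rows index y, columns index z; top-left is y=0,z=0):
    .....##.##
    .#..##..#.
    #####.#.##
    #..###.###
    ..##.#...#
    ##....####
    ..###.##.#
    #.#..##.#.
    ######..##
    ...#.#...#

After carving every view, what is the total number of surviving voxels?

full grid |V| = 1000
[1] z-view keeps 73 columns → grid now 730
[2] x-view keeps 55 columns → grid now 424

remaining voxels: 424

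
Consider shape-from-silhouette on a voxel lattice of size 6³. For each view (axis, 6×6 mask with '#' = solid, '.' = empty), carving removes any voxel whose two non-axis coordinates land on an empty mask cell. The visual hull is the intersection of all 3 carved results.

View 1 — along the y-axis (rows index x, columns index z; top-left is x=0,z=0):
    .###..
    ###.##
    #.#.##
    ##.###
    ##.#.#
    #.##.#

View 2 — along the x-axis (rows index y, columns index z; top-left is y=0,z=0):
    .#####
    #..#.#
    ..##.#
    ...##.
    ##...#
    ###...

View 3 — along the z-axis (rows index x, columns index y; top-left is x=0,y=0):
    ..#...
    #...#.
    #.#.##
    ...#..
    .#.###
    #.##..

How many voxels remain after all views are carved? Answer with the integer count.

remaining voxels: 36

full grid |V| = 216
V1 y: intersect with XZ mask (25 set) -- 150 left
V2 x: intersect with YZ mask (19 set) -- 81 left
V3 z: intersect with XY mask (15 set) -- 36 left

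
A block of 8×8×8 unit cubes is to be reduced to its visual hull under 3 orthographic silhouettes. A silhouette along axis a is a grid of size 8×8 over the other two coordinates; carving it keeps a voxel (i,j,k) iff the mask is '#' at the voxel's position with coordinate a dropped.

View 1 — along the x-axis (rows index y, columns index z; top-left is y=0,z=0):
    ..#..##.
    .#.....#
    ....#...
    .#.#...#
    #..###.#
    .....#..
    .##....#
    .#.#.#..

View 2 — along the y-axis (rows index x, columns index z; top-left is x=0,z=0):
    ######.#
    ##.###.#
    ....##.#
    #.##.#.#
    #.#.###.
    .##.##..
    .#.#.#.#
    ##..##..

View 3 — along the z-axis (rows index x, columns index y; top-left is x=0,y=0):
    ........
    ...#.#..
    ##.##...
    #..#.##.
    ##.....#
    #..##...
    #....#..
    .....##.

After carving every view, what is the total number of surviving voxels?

30 voxels

start: 8×8×8 = 512 voxels
after view 1 [x-axis, 21 of 64 cells solid] → remaining = 168
after view 2 [y-axis, 38 of 64 cells solid] → remaining = 110
after view 3 [z-axis, 20 of 64 cells solid] → remaining = 30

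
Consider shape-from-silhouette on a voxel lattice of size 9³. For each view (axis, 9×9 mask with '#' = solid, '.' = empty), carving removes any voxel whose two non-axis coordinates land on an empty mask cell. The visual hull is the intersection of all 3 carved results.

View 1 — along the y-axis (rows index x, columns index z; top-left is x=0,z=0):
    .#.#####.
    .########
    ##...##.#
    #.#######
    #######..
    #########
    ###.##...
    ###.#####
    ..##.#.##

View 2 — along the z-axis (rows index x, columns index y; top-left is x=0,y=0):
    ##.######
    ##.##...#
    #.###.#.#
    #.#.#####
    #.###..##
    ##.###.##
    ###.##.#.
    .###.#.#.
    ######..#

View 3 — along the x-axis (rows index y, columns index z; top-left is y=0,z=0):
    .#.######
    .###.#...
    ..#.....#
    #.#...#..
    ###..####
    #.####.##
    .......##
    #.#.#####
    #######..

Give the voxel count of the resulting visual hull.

voxel count = 236

start: 9×9×9 = 729 voxels
[1] y-view keeps 61 columns → grid now 549
[2] z-view keeps 57 columns → grid now 384
[3] x-view keeps 46 columns → grid now 236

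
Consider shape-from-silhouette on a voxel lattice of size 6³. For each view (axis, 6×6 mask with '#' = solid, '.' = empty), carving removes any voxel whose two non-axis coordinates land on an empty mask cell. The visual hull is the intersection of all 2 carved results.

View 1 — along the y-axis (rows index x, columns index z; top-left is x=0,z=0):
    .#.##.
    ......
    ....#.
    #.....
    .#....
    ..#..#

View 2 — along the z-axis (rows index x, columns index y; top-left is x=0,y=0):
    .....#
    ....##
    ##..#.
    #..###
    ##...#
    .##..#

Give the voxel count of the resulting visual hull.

before carving: 216 voxels (6×6×6)
after view 1 [y-axis, 8 of 36 cells solid] → remaining = 48
after view 2 [z-axis, 16 of 36 cells solid] → remaining = 19

remaining voxels: 19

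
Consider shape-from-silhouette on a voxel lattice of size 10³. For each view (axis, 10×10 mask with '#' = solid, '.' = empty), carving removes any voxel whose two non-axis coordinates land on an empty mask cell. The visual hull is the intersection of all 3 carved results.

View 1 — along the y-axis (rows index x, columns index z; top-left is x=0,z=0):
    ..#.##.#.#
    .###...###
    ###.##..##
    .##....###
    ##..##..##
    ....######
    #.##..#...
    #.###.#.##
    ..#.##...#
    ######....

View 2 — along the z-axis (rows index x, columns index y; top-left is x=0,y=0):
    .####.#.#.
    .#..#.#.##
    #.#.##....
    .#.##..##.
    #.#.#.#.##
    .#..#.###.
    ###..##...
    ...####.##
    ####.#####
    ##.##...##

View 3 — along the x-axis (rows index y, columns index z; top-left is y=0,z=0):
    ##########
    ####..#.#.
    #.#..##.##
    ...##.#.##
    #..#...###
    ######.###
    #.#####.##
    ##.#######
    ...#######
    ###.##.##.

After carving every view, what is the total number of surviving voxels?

220 voxels

before carving: 1000 voxels (10×10×10)
[1] y-view keeps 56 columns → grid now 560
[2] z-view keeps 57 columns → grid now 313
[3] x-view keeps 72 columns → grid now 220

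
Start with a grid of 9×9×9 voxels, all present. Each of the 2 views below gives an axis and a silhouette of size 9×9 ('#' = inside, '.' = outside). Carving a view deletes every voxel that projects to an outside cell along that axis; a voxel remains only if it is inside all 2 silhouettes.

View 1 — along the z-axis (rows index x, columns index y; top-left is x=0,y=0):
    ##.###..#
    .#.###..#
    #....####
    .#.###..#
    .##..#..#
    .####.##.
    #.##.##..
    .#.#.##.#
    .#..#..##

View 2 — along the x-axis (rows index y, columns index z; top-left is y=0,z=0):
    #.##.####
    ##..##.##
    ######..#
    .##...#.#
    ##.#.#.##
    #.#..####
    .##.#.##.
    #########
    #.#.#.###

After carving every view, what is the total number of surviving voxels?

269 voxels

before carving: 729 voxels (9×9×9)
  1. axis=2 (XY plane), |mask|=45  ⇒  voxels=405
  2. axis=0 (YZ plane), |mask|=56  ⇒  voxels=269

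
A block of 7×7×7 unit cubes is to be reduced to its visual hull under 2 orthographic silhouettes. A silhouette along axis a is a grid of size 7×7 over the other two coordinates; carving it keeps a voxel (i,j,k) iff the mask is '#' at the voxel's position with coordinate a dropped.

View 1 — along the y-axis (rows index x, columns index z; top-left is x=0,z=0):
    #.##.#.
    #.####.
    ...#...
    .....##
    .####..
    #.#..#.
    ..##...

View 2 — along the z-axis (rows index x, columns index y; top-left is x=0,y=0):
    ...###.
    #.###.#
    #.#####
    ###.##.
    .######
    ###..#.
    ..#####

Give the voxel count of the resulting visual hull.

full grid |V| = 343
[1] y-view keeps 21 columns → grid now 147
[2] z-view keeps 34 columns → grid now 99

99 voxels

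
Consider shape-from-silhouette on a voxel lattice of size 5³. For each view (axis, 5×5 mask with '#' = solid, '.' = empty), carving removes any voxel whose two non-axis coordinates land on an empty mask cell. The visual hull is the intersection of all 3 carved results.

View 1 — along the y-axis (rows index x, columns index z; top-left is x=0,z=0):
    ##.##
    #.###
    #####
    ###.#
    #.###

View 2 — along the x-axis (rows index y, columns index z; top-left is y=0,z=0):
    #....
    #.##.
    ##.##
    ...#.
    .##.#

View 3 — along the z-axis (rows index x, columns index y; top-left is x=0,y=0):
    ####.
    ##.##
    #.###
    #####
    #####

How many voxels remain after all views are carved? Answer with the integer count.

before carving: 125 voxels (5×5×5)
[1] y-view keeps 21 columns → grid now 105
[2] x-view keeps 12 columns → grid now 51
[3] z-view keeps 22 columns → grid now 43

43 voxels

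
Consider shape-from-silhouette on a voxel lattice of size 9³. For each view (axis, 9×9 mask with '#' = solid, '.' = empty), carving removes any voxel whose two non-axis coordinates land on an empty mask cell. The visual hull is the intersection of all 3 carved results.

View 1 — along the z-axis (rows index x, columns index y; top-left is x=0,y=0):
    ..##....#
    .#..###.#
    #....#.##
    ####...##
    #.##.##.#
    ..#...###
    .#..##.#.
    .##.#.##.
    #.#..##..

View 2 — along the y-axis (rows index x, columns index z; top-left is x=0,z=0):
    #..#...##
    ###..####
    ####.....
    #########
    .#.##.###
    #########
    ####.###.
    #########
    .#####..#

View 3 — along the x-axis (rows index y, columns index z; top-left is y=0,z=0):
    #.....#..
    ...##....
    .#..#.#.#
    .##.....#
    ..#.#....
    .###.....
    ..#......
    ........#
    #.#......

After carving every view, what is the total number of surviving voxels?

remaining voxels: 68

before carving: 729 voxels (9×9×9)
[1] z-view keeps 41 columns → grid now 369
[2] y-view keeps 61 columns → grid now 286
[3] x-view keeps 20 columns → grid now 68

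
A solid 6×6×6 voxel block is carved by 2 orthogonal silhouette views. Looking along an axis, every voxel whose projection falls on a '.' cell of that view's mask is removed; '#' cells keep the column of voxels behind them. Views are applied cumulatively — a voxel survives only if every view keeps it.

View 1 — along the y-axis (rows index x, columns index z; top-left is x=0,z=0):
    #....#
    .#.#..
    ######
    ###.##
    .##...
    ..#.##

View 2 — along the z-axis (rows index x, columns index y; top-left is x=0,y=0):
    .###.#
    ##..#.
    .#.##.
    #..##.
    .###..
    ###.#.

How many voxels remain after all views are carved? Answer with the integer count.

65 voxels

initial block: 6^3 = 216
V1 y: intersect with XZ mask (20 set) -- 120 left
V2 z: intersect with XY mask (20 set) -- 65 left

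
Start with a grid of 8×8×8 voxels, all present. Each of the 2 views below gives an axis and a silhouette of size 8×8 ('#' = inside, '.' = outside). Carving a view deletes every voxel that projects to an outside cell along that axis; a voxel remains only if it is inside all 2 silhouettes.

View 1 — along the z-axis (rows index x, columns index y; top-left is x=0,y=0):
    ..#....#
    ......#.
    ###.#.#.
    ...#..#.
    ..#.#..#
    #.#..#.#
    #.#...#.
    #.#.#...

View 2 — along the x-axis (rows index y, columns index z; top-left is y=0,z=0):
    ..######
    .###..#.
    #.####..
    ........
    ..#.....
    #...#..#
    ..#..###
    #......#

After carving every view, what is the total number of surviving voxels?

|visual hull| = 86

start: 8×8×8 = 512 voxels
after view 1 [z-axis, 23 of 64 cells solid] → remaining = 184
after view 2 [x-axis, 25 of 64 cells solid] → remaining = 86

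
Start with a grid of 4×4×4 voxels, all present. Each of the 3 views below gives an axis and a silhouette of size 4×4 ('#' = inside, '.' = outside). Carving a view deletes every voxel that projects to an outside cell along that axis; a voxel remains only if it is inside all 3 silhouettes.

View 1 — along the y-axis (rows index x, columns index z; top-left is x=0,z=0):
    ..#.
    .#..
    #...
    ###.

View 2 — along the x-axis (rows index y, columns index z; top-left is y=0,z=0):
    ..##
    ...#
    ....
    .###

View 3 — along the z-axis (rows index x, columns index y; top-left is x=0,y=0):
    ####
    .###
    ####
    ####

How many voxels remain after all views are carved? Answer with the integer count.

remaining voxels: 6

full grid |V| = 64
after view 1 [y-axis, 6 of 16 cells solid] → remaining = 24
after view 2 [x-axis, 6 of 16 cells solid] → remaining = 6
after view 3 [z-axis, 15 of 16 cells solid] → remaining = 6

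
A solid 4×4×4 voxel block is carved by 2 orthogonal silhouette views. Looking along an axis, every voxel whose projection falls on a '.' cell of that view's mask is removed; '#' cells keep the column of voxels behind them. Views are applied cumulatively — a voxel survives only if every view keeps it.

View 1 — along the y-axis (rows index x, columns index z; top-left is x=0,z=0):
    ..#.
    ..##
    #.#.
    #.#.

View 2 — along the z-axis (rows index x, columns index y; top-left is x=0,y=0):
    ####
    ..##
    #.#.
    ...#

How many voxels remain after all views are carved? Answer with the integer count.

before carving: 64 voxels (4×4×4)
[1] y-view keeps 7 columns → grid now 28
[2] z-view keeps 9 columns → grid now 14

|visual hull| = 14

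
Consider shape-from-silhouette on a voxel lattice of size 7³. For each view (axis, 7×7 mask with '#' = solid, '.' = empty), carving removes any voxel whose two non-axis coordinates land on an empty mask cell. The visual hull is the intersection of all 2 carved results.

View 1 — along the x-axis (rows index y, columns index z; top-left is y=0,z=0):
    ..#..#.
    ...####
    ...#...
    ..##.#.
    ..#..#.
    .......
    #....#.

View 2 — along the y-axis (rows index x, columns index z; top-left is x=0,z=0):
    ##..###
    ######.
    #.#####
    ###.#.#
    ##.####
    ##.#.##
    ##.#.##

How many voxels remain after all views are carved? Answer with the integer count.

voxel count = 72

start: 7×7×7 = 343 voxels
carve view 1 (along x, YZ-mask fill 14/49): 98 voxels remain
carve view 2 (along y, XZ-mask fill 38/49): 72 voxels remain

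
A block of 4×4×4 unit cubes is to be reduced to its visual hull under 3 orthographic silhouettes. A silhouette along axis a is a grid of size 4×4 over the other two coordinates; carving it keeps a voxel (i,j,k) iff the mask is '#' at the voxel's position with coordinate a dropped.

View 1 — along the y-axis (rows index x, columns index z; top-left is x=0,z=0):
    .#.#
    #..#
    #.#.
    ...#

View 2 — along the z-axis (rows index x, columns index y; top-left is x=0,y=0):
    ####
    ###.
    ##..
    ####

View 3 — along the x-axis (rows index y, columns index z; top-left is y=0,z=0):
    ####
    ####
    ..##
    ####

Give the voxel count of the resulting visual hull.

voxel count = 20

initial block: 4^3 = 64
step 1: project along y, AND mask (7/16) → |grid| = 28
step 2: project along z, AND mask (13/16) → |grid| = 22
step 3: project along x, AND mask (14/16) → |grid| = 20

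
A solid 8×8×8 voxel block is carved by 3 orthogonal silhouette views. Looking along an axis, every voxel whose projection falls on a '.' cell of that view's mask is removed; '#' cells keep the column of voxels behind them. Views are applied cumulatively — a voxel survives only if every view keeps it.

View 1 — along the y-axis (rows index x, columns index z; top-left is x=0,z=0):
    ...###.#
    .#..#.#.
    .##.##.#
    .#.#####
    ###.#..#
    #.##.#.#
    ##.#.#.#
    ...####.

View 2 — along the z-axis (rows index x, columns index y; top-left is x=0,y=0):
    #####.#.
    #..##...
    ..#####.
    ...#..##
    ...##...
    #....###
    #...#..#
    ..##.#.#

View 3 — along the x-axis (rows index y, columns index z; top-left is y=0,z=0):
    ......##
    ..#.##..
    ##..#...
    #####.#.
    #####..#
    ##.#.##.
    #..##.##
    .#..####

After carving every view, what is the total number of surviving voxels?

voxel count = 80

full grid |V| = 512
[1] y-view keeps 37 columns → grid now 296
[2] z-view keeps 30 columns → grid now 137
[3] x-view keeps 35 columns → grid now 80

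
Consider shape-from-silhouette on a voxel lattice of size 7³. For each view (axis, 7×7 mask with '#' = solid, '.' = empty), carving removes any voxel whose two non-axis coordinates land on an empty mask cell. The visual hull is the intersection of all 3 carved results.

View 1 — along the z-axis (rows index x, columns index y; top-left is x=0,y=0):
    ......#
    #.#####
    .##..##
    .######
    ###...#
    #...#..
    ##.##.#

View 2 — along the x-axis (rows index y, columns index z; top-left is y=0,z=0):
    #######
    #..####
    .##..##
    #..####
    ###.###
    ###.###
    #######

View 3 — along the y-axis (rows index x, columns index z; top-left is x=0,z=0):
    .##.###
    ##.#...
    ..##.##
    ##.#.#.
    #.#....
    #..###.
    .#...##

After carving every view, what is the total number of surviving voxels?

full grid |V| = 343
[1] z-view keeps 28 columns → grid now 196
[2] x-view keeps 40 columns → grid now 163
[3] y-view keeps 25 columns → grid now 75

voxel count = 75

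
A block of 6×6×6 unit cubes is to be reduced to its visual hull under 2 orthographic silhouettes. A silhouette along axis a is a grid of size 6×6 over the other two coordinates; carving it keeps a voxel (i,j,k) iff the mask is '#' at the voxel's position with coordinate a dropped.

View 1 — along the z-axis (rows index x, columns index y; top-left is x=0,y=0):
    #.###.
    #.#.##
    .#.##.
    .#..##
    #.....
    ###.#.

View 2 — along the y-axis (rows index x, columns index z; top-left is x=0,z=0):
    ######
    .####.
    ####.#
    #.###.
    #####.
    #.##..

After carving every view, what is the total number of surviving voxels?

remaining voxels: 84

full grid |V| = 216
V1 z: intersect with XY mask (19 set) -- 114 left
V2 y: intersect with XZ mask (27 set) -- 84 left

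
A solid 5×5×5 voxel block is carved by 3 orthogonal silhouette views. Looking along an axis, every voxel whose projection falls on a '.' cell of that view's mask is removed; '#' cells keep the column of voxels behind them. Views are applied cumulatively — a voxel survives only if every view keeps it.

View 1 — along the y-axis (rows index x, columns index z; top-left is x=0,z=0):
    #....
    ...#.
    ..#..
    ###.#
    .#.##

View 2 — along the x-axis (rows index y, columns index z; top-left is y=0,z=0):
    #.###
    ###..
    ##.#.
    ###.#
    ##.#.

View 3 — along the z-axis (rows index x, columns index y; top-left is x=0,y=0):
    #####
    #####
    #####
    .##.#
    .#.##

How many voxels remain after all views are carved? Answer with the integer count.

initial block: 5^3 = 125
carve view 1 (along y, XZ-mask fill 10/25): 50 voxels remain
carve view 2 (along x, YZ-mask fill 17/25): 34 voxels remain
carve view 3 (along z, XY-mask fill 21/25): 23 voxels remain

23 voxels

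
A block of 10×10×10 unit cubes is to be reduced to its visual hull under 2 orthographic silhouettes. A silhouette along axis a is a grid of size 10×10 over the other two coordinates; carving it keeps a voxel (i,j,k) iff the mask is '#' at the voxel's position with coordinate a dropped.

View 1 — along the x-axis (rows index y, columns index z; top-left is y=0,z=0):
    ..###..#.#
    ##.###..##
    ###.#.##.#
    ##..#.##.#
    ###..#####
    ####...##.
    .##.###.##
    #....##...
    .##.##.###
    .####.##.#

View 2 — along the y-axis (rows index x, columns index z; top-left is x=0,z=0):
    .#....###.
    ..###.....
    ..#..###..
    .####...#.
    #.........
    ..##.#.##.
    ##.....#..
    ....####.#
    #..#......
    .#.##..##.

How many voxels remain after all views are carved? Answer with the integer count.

start: 10×10×10 = 1000 voxels
  1. axis=0 (YZ plane), |mask|=63  ⇒  voxels=630
  2. axis=1 (XZ plane), |mask|=37  ⇒  voxels=229

remaining voxels: 229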